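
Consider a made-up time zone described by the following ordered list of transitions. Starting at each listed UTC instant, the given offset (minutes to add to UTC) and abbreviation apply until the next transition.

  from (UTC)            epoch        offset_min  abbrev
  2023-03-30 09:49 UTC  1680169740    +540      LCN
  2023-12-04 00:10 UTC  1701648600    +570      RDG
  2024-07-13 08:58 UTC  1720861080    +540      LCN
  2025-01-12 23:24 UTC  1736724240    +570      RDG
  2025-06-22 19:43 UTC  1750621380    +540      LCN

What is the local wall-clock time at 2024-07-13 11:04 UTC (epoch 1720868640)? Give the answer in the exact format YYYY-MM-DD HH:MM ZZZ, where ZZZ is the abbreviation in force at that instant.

2024-07-13 20:04 LCN

Query: 2024-07-13 11:04 UTC
Rule 3/5 (LCN, +09:00): 2024-07-13 08:58 UTC ≤ query < 2025-01-12 23:24 UTC
11·60 + 4 + 540 = 1204 min
1204 = 0·1440 + 1204; 1204 = 20·60 + 4 → 20:04, same day
→ 2024-07-13 20:04 LCN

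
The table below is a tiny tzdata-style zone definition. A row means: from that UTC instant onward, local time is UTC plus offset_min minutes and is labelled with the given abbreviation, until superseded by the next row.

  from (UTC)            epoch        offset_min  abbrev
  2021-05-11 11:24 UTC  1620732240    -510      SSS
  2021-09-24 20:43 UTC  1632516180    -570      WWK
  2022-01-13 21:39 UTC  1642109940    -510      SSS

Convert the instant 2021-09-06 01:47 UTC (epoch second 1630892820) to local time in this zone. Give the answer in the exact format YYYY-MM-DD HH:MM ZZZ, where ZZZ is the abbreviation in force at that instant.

2021-09-05 17:17 SSS

Query: 2021-09-06 01:47 UTC
Rule 1/3 (SSS, -08:30): 2021-05-11 11:24 UTC ≤ query < 2021-09-24 20:43 UTC
1·60 + 47 - 510 = -403 min
-403 = -1·1440 + 1037; 1037 = 17·60 + 17 → 17:17, 2021-09-06 - 1 day = 2021-09-05
→ 2021-09-05 17:17 SSS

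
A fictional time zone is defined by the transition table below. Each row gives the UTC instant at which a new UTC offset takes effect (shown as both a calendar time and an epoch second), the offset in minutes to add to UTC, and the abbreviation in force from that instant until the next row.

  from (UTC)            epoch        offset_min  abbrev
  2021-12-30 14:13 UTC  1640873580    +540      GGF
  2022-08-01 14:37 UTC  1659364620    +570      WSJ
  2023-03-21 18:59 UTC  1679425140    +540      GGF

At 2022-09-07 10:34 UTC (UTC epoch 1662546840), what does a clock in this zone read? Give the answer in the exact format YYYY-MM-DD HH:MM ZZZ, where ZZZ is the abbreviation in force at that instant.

2022-09-07 20:04 WSJ

Query: 2022-09-07 10:34 UTC
Rule 2/3 (WSJ, +09:30): 2022-08-01 14:37 UTC ≤ query < 2023-03-21 18:59 UTC
10·60 + 34 + 570 = 1204 min
1204 = 0·1440 + 1204; 1204 = 20·60 + 4 → 20:04, same day
→ 2022-09-07 20:04 WSJ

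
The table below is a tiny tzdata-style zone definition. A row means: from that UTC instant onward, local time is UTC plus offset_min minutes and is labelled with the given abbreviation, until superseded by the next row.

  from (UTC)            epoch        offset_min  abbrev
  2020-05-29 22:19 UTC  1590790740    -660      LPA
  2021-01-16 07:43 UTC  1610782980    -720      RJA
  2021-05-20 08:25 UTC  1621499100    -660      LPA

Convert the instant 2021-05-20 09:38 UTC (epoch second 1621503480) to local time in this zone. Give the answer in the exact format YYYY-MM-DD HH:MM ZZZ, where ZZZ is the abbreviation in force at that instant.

2021-05-19 22:38 LPA

Query: 2021-05-20 09:38 UTC
Rule 3/3 (LPA, -11:00): 2021-05-20 08:25 UTC ≤ query < +∞
9·60 + 38 - 660 = -82 min
-82 = -1·1440 + 1358; 1358 = 22·60 + 38 → 22:38, 2021-05-20 - 1 day = 2021-05-19
→ 2021-05-19 22:38 LPA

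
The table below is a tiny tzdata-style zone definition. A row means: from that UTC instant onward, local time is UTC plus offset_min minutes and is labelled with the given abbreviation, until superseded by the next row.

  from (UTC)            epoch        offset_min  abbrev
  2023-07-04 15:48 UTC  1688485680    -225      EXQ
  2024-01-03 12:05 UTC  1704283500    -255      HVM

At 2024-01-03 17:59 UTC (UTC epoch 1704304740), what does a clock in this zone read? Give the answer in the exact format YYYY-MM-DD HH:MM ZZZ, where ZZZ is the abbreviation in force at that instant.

2024-01-03 13:44 HVM

Query: 2024-01-03 17:59 UTC
Rule 2/2 (HVM, -04:15): 2024-01-03 12:05 UTC ≤ query < +∞
17·60 + 59 - 255 = 824 min
824 = 0·1440 + 824; 824 = 13·60 + 44 → 13:44, same day
→ 2024-01-03 13:44 HVM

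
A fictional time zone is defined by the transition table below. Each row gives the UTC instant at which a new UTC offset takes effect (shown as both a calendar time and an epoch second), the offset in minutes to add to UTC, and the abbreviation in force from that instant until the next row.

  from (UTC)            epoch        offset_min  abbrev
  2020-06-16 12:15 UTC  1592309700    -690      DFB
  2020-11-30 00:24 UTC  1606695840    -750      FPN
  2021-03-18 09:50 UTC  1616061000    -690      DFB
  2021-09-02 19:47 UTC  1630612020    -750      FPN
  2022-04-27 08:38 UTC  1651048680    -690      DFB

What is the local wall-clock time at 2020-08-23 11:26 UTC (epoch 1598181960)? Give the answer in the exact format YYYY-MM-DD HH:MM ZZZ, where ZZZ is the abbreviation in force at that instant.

2020-08-22 23:56 DFB

Query: 2020-08-23 11:26 UTC
Rule 1/5 (DFB, -11:30): 2020-06-16 12:15 UTC ≤ query < 2020-11-30 00:24 UTC
11·60 + 26 - 690 = -4 min
-4 = -1·1440 + 1436; 1436 = 23·60 + 56 → 23:56, 2020-08-23 - 1 day = 2020-08-22
→ 2020-08-22 23:56 DFB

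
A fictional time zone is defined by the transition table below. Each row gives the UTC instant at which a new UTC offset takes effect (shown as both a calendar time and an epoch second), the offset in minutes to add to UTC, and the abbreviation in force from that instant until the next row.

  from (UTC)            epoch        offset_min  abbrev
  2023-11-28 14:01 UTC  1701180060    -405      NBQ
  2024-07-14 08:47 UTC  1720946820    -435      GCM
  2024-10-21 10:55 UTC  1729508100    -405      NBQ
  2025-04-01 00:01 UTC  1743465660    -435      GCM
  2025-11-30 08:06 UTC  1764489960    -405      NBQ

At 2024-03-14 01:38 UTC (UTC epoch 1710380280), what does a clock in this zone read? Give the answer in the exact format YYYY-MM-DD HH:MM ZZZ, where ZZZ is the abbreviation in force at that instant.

Query: 2024-03-14 01:38 UTC
Rule 1/5 (NBQ, -06:45): 2023-11-28 14:01 UTC ≤ query < 2024-07-14 08:47 UTC
1·60 + 38 - 405 = -307 min
-307 = -1·1440 + 1133; 1133 = 18·60 + 53 → 18:53, 2024-03-14 - 1 day = 2024-03-13
→ 2024-03-13 18:53 NBQ

2024-03-13 18:53 NBQ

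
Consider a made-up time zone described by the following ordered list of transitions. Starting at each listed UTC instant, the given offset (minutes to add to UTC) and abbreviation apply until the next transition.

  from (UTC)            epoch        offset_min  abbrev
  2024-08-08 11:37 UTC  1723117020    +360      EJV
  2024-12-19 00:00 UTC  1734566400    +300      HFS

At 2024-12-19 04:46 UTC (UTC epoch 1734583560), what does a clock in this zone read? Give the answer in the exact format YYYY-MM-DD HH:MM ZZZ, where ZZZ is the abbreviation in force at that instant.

Query: 2024-12-19 04:46 UTC
Rule 2/2 (HFS, +05:00): 2024-12-19 00:00 UTC ≤ query < +∞
4·60 + 46 + 300 = 586 min
586 = 0·1440 + 586; 586 = 9·60 + 46 → 09:46, same day
→ 2024-12-19 09:46 HFS

2024-12-19 09:46 HFS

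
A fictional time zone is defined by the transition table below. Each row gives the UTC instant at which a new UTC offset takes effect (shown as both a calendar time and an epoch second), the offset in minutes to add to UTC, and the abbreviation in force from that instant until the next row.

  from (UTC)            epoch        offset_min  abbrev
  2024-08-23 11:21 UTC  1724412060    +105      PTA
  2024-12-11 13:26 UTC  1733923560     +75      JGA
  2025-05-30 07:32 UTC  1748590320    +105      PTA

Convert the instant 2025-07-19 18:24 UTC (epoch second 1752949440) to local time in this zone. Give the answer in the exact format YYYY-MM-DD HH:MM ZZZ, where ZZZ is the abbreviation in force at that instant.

2025-07-19 20:09 PTA

Query: 2025-07-19 18:24 UTC
Rule 3/3 (PTA, +01:45): 2025-05-30 07:32 UTC ≤ query < +∞
18·60 + 24 + 105 = 1209 min
1209 = 0·1440 + 1209; 1209 = 20·60 + 9 → 20:09, same day
→ 2025-07-19 20:09 PTA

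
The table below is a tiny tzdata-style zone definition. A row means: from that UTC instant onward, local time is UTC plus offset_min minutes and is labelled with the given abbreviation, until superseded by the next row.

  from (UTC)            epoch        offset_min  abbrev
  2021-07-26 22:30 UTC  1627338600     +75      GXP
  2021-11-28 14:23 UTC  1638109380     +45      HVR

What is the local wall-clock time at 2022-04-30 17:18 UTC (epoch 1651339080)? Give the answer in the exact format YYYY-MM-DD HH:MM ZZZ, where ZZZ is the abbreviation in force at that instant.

Query: 2022-04-30 17:18 UTC
Rule 2/2 (HVR, +00:45): 2021-11-28 14:23 UTC ≤ query < +∞
17·60 + 18 + 45 = 1083 min
1083 = 0·1440 + 1083; 1083 = 18·60 + 3 → 18:03, same day
→ 2022-04-30 18:03 HVR

2022-04-30 18:03 HVR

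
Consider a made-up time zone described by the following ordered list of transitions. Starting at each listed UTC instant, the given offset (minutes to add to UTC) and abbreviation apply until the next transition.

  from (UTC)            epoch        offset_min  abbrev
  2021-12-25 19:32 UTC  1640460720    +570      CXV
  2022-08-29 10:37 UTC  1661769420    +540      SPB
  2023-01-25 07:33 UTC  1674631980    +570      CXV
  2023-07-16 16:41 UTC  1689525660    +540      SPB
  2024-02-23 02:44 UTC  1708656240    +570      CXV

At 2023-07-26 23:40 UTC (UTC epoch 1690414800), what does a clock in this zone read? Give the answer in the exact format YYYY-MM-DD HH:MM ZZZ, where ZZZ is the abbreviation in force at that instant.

2023-07-27 08:40 SPB

Query: 2023-07-26 23:40 UTC
Rule 4/5 (SPB, +09:00): 2023-07-16 16:41 UTC ≤ query < 2024-02-23 02:44 UTC
23·60 + 40 + 540 = 1960 min
1960 = 1·1440 + 520; 520 = 8·60 + 40 → 08:40, 2023-07-26 + 1 day = 2023-07-27
→ 2023-07-27 08:40 SPB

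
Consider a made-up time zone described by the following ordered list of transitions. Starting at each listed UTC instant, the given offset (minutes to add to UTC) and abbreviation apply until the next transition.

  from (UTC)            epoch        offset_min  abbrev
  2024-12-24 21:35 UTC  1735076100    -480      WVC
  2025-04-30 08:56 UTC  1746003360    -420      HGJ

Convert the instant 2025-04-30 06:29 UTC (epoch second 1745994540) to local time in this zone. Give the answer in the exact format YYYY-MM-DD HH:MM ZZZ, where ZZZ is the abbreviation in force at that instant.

Query: 2025-04-30 06:29 UTC
Rule 1/2 (WVC, -08:00): 2024-12-24 21:35 UTC ≤ query < 2025-04-30 08:56 UTC
6·60 + 29 - 480 = -91 min
-91 = -1·1440 + 1349; 1349 = 22·60 + 29 → 22:29, 2025-04-30 - 1 day = 2025-04-29
→ 2025-04-29 22:29 WVC

2025-04-29 22:29 WVC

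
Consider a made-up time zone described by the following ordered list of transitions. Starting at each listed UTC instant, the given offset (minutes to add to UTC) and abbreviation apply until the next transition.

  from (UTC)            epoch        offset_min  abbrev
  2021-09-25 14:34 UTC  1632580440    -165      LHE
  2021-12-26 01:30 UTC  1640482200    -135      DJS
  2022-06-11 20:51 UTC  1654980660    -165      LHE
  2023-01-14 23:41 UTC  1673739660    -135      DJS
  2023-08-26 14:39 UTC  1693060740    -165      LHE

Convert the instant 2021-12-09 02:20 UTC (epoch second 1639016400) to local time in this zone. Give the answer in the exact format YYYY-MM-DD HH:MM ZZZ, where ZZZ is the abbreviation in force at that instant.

2021-12-08 23:35 LHE

Query: 2021-12-09 02:20 UTC
Rule 1/5 (LHE, -02:45): 2021-09-25 14:34 UTC ≤ query < 2021-12-26 01:30 UTC
2·60 + 20 - 165 = -25 min
-25 = -1·1440 + 1415; 1415 = 23·60 + 35 → 23:35, 2021-12-09 - 1 day = 2021-12-08
→ 2021-12-08 23:35 LHE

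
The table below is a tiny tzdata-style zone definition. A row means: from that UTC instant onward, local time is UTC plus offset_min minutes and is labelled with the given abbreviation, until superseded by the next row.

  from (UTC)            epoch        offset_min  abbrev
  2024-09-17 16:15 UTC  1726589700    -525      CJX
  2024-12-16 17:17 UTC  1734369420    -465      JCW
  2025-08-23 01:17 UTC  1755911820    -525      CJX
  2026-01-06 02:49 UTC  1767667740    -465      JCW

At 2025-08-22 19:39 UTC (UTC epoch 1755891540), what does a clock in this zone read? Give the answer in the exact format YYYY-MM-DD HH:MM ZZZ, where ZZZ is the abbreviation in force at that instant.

Query: 2025-08-22 19:39 UTC
Rule 2/4 (JCW, -07:45): 2024-12-16 17:17 UTC ≤ query < 2025-08-23 01:17 UTC
19·60 + 39 - 465 = 714 min
714 = 0·1440 + 714; 714 = 11·60 + 54 → 11:54, same day
→ 2025-08-22 11:54 JCW

2025-08-22 11:54 JCW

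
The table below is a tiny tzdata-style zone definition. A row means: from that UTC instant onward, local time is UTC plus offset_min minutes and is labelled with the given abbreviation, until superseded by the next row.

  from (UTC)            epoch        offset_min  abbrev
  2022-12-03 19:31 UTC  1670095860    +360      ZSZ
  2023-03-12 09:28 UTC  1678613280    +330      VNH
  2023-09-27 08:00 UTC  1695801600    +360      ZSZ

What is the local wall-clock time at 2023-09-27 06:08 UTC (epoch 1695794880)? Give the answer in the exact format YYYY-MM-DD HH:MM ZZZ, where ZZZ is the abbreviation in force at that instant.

2023-09-27 11:38 VNH

Query: 2023-09-27 06:08 UTC
Rule 2/3 (VNH, +05:30): 2023-03-12 09:28 UTC ≤ query < 2023-09-27 08:00 UTC
6·60 + 8 + 330 = 698 min
698 = 0·1440 + 698; 698 = 11·60 + 38 → 11:38, same day
→ 2023-09-27 11:38 VNH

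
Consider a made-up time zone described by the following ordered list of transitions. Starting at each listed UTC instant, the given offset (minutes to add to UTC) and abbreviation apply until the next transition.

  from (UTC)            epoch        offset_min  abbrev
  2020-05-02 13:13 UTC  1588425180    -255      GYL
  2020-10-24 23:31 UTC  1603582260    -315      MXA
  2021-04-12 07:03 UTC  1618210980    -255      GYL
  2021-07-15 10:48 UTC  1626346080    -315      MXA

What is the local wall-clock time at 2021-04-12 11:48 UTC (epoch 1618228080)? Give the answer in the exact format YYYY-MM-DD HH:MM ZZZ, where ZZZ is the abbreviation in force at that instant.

2021-04-12 07:33 GYL

Query: 2021-04-12 11:48 UTC
Rule 3/4 (GYL, -04:15): 2021-04-12 07:03 UTC ≤ query < 2021-07-15 10:48 UTC
11·60 + 48 - 255 = 453 min
453 = 0·1440 + 453; 453 = 7·60 + 33 → 07:33, same day
→ 2021-04-12 07:33 GYL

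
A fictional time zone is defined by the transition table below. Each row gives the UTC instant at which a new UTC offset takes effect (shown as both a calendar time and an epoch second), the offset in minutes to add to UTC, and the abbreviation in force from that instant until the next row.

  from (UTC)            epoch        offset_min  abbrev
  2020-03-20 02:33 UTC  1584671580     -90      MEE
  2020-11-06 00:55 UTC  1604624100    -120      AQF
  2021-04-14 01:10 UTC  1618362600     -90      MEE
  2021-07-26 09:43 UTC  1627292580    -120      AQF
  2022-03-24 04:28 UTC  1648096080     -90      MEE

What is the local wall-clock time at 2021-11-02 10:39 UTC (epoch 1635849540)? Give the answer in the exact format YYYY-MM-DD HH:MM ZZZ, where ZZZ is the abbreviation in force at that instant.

Query: 2021-11-02 10:39 UTC
Rule 4/5 (AQF, -02:00): 2021-07-26 09:43 UTC ≤ query < 2022-03-24 04:28 UTC
10·60 + 39 - 120 = 519 min
519 = 0·1440 + 519; 519 = 8·60 + 39 → 08:39, same day
→ 2021-11-02 08:39 AQF

2021-11-02 08:39 AQF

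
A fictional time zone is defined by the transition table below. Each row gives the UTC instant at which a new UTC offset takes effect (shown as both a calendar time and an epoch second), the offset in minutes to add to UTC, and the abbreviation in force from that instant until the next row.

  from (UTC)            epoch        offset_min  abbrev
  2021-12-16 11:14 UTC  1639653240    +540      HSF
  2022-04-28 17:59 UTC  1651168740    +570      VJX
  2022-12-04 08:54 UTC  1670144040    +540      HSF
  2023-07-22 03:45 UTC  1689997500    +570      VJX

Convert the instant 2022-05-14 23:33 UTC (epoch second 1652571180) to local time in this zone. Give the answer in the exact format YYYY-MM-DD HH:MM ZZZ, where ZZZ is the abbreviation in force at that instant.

Query: 2022-05-14 23:33 UTC
Rule 2/4 (VJX, +09:30): 2022-04-28 17:59 UTC ≤ query < 2022-12-04 08:54 UTC
23·60 + 33 + 570 = 1983 min
1983 = 1·1440 + 543; 543 = 9·60 + 3 → 09:03, 2022-05-14 + 1 day = 2022-05-15
→ 2022-05-15 09:03 VJX

2022-05-15 09:03 VJX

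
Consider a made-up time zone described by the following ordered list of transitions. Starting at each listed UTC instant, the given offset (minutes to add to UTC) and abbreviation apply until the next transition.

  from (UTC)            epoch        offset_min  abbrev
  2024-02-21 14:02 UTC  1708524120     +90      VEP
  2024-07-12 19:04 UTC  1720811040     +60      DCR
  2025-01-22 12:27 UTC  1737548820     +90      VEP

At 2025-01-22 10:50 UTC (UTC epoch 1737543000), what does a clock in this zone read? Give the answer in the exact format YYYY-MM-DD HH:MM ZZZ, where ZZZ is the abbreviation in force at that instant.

2025-01-22 11:50 DCR

Query: 2025-01-22 10:50 UTC
Rule 2/3 (DCR, +01:00): 2024-07-12 19:04 UTC ≤ query < 2025-01-22 12:27 UTC
10·60 + 50 + 60 = 710 min
710 = 0·1440 + 710; 710 = 11·60 + 50 → 11:50, same day
→ 2025-01-22 11:50 DCR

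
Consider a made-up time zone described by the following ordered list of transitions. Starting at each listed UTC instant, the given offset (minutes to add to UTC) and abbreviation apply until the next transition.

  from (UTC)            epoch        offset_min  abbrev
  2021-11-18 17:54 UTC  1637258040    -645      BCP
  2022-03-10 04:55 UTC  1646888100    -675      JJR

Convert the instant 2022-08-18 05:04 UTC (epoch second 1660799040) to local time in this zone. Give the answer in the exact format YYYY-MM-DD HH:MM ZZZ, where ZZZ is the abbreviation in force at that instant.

2022-08-17 17:49 JJR

Query: 2022-08-18 05:04 UTC
Rule 2/2 (JJR, -11:15): 2022-03-10 04:55 UTC ≤ query < +∞
5·60 + 4 - 675 = -371 min
-371 = -1·1440 + 1069; 1069 = 17·60 + 49 → 17:49, 2022-08-18 - 1 day = 2022-08-17
→ 2022-08-17 17:49 JJR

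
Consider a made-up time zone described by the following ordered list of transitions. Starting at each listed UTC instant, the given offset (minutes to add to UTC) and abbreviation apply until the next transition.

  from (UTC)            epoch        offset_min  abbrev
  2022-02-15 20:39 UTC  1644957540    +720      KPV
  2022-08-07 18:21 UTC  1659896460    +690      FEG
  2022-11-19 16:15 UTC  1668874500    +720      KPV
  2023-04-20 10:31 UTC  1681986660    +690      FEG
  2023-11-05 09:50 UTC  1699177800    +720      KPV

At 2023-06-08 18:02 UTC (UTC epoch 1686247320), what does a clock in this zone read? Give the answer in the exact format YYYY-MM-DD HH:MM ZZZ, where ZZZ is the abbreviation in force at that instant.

2023-06-09 05:32 FEG

Query: 2023-06-08 18:02 UTC
Rule 4/5 (FEG, +11:30): 2023-04-20 10:31 UTC ≤ query < 2023-11-05 09:50 UTC
18·60 + 2 + 690 = 1772 min
1772 = 1·1440 + 332; 332 = 5·60 + 32 → 05:32, 2023-06-08 + 1 day = 2023-06-09
→ 2023-06-09 05:32 FEG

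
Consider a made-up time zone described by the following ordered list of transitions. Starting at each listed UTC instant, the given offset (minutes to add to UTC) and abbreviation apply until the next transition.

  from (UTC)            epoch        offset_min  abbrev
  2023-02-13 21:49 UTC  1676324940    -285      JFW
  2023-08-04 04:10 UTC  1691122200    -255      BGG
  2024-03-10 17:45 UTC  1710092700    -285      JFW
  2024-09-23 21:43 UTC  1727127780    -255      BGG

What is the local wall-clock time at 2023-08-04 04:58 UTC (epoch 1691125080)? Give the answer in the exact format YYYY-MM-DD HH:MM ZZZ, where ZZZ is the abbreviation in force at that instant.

2023-08-04 00:43 BGG

Query: 2023-08-04 04:58 UTC
Rule 2/4 (BGG, -04:15): 2023-08-04 04:10 UTC ≤ query < 2024-03-10 17:45 UTC
4·60 + 58 - 255 = 43 min
43 = 0·1440 + 43; 43 = 0·60 + 43 → 00:43, same day
→ 2023-08-04 00:43 BGG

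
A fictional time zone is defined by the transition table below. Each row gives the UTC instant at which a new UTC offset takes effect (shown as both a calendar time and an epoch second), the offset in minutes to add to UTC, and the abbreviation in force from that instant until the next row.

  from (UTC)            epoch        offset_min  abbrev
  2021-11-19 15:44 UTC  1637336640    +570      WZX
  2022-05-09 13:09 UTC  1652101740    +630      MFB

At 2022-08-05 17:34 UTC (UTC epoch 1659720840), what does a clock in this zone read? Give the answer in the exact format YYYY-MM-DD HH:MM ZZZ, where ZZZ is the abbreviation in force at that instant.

Query: 2022-08-05 17:34 UTC
Rule 2/2 (MFB, +10:30): 2022-05-09 13:09 UTC ≤ query < +∞
17·60 + 34 + 630 = 1684 min
1684 = 1·1440 + 244; 244 = 4·60 + 4 → 04:04, 2022-08-05 + 1 day = 2022-08-06
→ 2022-08-06 04:04 MFB

2022-08-06 04:04 MFB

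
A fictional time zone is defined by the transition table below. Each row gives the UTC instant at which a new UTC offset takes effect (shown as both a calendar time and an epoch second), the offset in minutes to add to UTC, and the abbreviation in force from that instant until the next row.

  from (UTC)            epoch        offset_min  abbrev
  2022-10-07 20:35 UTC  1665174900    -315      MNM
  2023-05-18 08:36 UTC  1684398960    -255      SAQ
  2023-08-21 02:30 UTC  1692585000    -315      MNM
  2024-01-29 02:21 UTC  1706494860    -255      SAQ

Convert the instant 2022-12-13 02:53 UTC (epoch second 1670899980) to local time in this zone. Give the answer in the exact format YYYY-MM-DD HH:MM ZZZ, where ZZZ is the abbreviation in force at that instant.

2022-12-12 21:38 MNM

Query: 2022-12-13 02:53 UTC
Rule 1/4 (MNM, -05:15): 2022-10-07 20:35 UTC ≤ query < 2023-05-18 08:36 UTC
2·60 + 53 - 315 = -142 min
-142 = -1·1440 + 1298; 1298 = 21·60 + 38 → 21:38, 2022-12-13 - 1 day = 2022-12-12
→ 2022-12-12 21:38 MNM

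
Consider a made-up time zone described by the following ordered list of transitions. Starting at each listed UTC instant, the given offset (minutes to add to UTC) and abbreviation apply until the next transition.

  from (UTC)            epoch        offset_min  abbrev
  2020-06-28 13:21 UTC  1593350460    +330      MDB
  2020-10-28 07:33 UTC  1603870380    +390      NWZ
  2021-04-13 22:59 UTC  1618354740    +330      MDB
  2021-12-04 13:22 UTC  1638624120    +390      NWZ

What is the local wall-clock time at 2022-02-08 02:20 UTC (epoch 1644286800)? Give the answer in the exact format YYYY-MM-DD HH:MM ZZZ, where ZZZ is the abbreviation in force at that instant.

Query: 2022-02-08 02:20 UTC
Rule 4/4 (NWZ, +06:30): 2021-12-04 13:22 UTC ≤ query < +∞
2·60 + 20 + 390 = 530 min
530 = 0·1440 + 530; 530 = 8·60 + 50 → 08:50, same day
→ 2022-02-08 08:50 NWZ

2022-02-08 08:50 NWZ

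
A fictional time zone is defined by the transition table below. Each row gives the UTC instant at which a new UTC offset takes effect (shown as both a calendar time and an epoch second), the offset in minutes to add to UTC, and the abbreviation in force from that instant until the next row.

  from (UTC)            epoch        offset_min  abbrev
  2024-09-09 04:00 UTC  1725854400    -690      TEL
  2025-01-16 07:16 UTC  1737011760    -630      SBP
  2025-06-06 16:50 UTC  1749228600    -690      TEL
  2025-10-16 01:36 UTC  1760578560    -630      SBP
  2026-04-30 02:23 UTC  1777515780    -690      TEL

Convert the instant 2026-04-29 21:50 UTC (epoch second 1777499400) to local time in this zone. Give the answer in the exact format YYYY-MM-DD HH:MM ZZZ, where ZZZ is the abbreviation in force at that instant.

Query: 2026-04-29 21:50 UTC
Rule 4/5 (SBP, -10:30): 2025-10-16 01:36 UTC ≤ query < 2026-04-30 02:23 UTC
21·60 + 50 - 630 = 680 min
680 = 0·1440 + 680; 680 = 11·60 + 20 → 11:20, same day
→ 2026-04-29 11:20 SBP

2026-04-29 11:20 SBP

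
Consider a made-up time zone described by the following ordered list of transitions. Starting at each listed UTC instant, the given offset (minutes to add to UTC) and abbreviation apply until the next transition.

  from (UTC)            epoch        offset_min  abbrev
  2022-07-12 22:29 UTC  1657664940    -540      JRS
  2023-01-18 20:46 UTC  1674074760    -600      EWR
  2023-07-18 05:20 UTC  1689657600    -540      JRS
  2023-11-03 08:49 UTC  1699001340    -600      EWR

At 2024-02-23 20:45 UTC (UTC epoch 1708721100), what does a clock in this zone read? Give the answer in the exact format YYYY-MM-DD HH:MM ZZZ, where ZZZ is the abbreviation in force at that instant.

2024-02-23 10:45 EWR

Query: 2024-02-23 20:45 UTC
Rule 4/4 (EWR, -10:00): 2023-11-03 08:49 UTC ≤ query < +∞
20·60 + 45 - 600 = 645 min
645 = 0·1440 + 645; 645 = 10·60 + 45 → 10:45, same day
→ 2024-02-23 10:45 EWR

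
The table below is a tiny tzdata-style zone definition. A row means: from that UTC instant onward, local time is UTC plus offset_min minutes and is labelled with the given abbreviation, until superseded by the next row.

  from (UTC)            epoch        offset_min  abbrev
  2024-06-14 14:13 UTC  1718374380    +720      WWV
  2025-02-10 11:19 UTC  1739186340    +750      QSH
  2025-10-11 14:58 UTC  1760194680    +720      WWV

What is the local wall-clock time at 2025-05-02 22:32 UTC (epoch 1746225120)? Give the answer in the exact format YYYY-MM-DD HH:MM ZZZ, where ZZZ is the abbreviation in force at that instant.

Query: 2025-05-02 22:32 UTC
Rule 2/3 (QSH, +12:30): 2025-02-10 11:19 UTC ≤ query < 2025-10-11 14:58 UTC
22·60 + 32 + 750 = 2102 min
2102 = 1·1440 + 662; 662 = 11·60 + 2 → 11:02, 2025-05-02 + 1 day = 2025-05-03
→ 2025-05-03 11:02 QSH

2025-05-03 11:02 QSH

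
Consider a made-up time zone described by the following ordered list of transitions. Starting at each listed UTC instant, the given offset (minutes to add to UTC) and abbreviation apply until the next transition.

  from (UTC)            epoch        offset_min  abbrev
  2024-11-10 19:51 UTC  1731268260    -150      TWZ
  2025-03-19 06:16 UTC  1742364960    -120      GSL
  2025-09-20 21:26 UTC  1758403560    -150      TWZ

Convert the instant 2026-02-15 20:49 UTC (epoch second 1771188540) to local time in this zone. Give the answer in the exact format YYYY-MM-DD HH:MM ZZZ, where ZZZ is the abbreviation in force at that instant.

Query: 2026-02-15 20:49 UTC
Rule 3/3 (TWZ, -02:30): 2025-09-20 21:26 UTC ≤ query < +∞
20·60 + 49 - 150 = 1099 min
1099 = 0·1440 + 1099; 1099 = 18·60 + 19 → 18:19, same day
→ 2026-02-15 18:19 TWZ

2026-02-15 18:19 TWZ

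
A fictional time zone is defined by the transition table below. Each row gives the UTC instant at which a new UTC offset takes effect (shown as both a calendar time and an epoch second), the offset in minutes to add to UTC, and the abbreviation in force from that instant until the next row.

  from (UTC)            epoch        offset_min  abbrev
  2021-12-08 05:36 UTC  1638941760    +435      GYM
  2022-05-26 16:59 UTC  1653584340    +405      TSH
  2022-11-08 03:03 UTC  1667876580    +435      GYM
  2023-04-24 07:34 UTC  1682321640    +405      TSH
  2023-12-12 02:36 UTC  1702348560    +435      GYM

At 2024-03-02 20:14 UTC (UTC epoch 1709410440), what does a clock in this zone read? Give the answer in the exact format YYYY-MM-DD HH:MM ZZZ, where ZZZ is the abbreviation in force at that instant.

2024-03-03 03:29 GYM

Query: 2024-03-02 20:14 UTC
Rule 5/5 (GYM, +07:15): 2023-12-12 02:36 UTC ≤ query < +∞
20·60 + 14 + 435 = 1649 min
1649 = 1·1440 + 209; 209 = 3·60 + 29 → 03:29, 2024-03-02 + 1 day = 2024-03-03
→ 2024-03-03 03:29 GYM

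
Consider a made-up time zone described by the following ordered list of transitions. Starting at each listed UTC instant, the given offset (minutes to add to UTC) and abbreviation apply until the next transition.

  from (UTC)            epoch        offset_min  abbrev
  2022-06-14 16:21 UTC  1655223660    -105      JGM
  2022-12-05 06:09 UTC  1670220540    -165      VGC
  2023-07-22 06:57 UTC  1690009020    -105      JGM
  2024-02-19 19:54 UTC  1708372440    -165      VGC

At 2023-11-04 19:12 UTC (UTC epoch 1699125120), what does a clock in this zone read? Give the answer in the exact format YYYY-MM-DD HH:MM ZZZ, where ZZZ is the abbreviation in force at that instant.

2023-11-04 17:27 JGM

Query: 2023-11-04 19:12 UTC
Rule 3/4 (JGM, -01:45): 2023-07-22 06:57 UTC ≤ query < 2024-02-19 19:54 UTC
19·60 + 12 - 105 = 1047 min
1047 = 0·1440 + 1047; 1047 = 17·60 + 27 → 17:27, same day
→ 2023-11-04 17:27 JGM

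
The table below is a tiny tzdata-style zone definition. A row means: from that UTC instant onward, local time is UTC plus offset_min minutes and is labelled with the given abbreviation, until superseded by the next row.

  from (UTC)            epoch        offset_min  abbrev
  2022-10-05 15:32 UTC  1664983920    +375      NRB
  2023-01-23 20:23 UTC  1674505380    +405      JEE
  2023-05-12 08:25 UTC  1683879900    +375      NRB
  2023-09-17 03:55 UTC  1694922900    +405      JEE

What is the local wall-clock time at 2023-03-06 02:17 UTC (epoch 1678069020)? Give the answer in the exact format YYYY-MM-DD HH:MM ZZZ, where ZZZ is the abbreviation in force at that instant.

Query: 2023-03-06 02:17 UTC
Rule 2/4 (JEE, +06:45): 2023-01-23 20:23 UTC ≤ query < 2023-05-12 08:25 UTC
2·60 + 17 + 405 = 542 min
542 = 0·1440 + 542; 542 = 9·60 + 2 → 09:02, same day
→ 2023-03-06 09:02 JEE

2023-03-06 09:02 JEE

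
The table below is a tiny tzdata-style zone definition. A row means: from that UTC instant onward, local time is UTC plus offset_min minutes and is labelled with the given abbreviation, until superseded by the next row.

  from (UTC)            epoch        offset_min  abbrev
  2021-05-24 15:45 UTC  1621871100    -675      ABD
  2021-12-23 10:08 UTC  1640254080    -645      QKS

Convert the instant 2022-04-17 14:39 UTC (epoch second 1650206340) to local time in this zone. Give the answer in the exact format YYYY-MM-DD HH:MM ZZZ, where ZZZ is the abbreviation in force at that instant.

2022-04-17 03:54 QKS

Query: 2022-04-17 14:39 UTC
Rule 2/2 (QKS, -10:45): 2021-12-23 10:08 UTC ≤ query < +∞
14·60 + 39 - 645 = 234 min
234 = 0·1440 + 234; 234 = 3·60 + 54 → 03:54, same day
→ 2022-04-17 03:54 QKS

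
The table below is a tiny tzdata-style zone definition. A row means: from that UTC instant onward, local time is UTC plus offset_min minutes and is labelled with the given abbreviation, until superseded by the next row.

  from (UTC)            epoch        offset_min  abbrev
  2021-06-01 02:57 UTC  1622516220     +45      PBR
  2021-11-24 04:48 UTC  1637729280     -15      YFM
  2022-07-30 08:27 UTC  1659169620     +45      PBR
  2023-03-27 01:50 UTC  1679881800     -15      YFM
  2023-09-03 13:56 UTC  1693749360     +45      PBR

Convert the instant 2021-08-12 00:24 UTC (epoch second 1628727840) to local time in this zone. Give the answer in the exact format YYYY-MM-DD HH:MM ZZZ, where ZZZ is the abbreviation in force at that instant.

2021-08-12 01:09 PBR

Query: 2021-08-12 00:24 UTC
Rule 1/5 (PBR, +00:45): 2021-06-01 02:57 UTC ≤ query < 2021-11-24 04:48 UTC
0·60 + 24 + 45 = 69 min
69 = 0·1440 + 69; 69 = 1·60 + 9 → 01:09, same day
→ 2021-08-12 01:09 PBR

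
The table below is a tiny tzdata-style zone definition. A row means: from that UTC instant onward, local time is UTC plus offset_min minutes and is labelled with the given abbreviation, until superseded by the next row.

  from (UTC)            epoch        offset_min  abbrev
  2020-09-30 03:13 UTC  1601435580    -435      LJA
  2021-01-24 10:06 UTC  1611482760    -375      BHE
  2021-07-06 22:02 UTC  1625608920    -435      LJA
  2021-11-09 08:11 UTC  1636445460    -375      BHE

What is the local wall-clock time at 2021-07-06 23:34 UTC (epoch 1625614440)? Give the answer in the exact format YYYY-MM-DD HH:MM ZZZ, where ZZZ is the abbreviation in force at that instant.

2021-07-06 16:19 LJA

Query: 2021-07-06 23:34 UTC
Rule 3/4 (LJA, -07:15): 2021-07-06 22:02 UTC ≤ query < 2021-11-09 08:11 UTC
23·60 + 34 - 435 = 979 min
979 = 0·1440 + 979; 979 = 16·60 + 19 → 16:19, same day
→ 2021-07-06 16:19 LJA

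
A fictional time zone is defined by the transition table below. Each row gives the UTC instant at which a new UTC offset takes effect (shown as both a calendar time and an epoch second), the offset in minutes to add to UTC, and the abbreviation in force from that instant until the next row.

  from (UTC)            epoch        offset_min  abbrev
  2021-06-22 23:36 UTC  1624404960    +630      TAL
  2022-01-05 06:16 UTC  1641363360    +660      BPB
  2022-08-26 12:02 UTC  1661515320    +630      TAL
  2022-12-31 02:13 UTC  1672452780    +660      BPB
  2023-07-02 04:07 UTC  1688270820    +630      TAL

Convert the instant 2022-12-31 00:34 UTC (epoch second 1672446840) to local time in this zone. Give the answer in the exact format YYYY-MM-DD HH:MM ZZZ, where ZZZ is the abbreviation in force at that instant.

2022-12-31 11:04 TAL

Query: 2022-12-31 00:34 UTC
Rule 3/5 (TAL, +10:30): 2022-08-26 12:02 UTC ≤ query < 2022-12-31 02:13 UTC
0·60 + 34 + 630 = 664 min
664 = 0·1440 + 664; 664 = 11·60 + 4 → 11:04, same day
→ 2022-12-31 11:04 TAL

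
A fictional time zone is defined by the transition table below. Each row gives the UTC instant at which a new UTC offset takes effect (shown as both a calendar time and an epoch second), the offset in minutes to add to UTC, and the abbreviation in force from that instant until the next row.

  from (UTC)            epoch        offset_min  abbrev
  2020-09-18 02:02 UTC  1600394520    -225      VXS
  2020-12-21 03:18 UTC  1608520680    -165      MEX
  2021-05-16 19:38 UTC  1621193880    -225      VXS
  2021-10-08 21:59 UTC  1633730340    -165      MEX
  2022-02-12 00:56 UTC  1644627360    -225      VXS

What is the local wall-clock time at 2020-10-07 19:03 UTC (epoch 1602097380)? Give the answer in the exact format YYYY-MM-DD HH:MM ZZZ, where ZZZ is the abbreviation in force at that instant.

2020-10-07 15:18 VXS

Query: 2020-10-07 19:03 UTC
Rule 1/5 (VXS, -03:45): 2020-09-18 02:02 UTC ≤ query < 2020-12-21 03:18 UTC
19·60 + 3 - 225 = 918 min
918 = 0·1440 + 918; 918 = 15·60 + 18 → 15:18, same day
→ 2020-10-07 15:18 VXS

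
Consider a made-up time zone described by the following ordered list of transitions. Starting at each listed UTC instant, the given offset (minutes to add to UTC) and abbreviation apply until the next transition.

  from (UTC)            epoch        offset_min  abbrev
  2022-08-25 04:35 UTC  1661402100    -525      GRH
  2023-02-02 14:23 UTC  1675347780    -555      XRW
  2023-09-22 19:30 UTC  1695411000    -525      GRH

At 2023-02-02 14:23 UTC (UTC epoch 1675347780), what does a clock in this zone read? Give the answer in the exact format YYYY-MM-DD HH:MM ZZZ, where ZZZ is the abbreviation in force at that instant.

Query: 2023-02-02 14:23 UTC
Rule 2/3 (XRW, -09:15): 2023-02-02 14:23 UTC ≤ query < 2023-09-22 19:30 UTC
14·60 + 23 - 555 = 308 min
308 = 0·1440 + 308; 308 = 5·60 + 8 → 05:08, same day
→ 2023-02-02 05:08 XRW

2023-02-02 05:08 XRW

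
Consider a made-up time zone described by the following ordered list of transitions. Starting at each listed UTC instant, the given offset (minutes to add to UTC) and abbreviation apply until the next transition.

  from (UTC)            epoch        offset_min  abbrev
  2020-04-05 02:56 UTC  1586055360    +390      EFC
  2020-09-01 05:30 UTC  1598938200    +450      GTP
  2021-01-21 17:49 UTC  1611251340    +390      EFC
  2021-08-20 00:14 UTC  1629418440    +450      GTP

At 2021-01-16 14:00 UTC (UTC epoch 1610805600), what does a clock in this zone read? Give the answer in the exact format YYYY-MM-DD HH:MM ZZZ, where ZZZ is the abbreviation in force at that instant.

2021-01-16 21:30 GTP

Query: 2021-01-16 14:00 UTC
Rule 2/4 (GTP, +07:30): 2020-09-01 05:30 UTC ≤ query < 2021-01-21 17:49 UTC
14·60 + 0 + 450 = 1290 min
1290 = 0·1440 + 1290; 1290 = 21·60 + 30 → 21:30, same day
→ 2021-01-16 21:30 GTP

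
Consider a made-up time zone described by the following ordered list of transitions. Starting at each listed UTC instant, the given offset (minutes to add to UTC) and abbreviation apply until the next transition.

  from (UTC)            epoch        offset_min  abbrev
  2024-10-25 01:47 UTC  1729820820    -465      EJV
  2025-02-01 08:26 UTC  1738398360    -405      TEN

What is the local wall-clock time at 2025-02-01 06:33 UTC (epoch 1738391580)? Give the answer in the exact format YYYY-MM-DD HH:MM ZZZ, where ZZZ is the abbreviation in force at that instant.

Query: 2025-02-01 06:33 UTC
Rule 1/2 (EJV, -07:45): 2024-10-25 01:47 UTC ≤ query < 2025-02-01 08:26 UTC
6·60 + 33 - 465 = -72 min
-72 = -1·1440 + 1368; 1368 = 22·60 + 48 → 22:48, 2025-02-01 - 1 day = 2025-01-31
→ 2025-01-31 22:48 EJV

2025-01-31 22:48 EJV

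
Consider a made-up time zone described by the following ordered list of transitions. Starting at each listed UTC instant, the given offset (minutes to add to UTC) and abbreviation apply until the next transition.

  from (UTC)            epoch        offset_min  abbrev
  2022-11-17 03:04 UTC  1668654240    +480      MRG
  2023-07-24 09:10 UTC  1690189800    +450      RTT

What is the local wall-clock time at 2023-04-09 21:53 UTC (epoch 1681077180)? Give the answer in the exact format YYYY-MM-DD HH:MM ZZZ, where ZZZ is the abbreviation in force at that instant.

2023-04-10 05:53 MRG

Query: 2023-04-09 21:53 UTC
Rule 1/2 (MRG, +08:00): 2022-11-17 03:04 UTC ≤ query < 2023-07-24 09:10 UTC
21·60 + 53 + 480 = 1793 min
1793 = 1·1440 + 353; 353 = 5·60 + 53 → 05:53, 2023-04-09 + 1 day = 2023-04-10
→ 2023-04-10 05:53 MRG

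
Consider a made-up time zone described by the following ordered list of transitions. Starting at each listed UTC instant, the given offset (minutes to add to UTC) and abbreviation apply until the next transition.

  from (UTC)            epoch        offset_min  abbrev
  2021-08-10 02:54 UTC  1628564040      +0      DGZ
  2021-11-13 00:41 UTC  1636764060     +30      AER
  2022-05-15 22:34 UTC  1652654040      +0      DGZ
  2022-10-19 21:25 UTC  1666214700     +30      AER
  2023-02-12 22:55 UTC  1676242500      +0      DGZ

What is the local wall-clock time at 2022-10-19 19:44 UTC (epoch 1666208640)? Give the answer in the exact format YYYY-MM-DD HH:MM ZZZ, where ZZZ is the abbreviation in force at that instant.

2022-10-19 19:44 DGZ

Query: 2022-10-19 19:44 UTC
Rule 3/5 (DGZ, +00:00): 2022-05-15 22:34 UTC ≤ query < 2022-10-19 21:25 UTC
19·60 + 44 + 0 = 1184 min
1184 = 0·1440 + 1184; 1184 = 19·60 + 44 → 19:44, same day
→ 2022-10-19 19:44 DGZ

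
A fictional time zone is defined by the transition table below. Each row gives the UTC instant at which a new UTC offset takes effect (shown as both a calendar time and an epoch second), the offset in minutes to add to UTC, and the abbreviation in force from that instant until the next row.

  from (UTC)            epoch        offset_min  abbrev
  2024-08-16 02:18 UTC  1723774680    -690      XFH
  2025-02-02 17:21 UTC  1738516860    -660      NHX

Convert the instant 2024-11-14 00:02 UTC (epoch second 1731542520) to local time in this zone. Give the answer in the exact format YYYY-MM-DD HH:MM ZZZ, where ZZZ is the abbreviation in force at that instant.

Query: 2024-11-14 00:02 UTC
Rule 1/2 (XFH, -11:30): 2024-08-16 02:18 UTC ≤ query < 2025-02-02 17:21 UTC
0·60 + 2 - 690 = -688 min
-688 = -1·1440 + 752; 752 = 12·60 + 32 → 12:32, 2024-11-14 - 1 day = 2024-11-13
→ 2024-11-13 12:32 XFH

2024-11-13 12:32 XFH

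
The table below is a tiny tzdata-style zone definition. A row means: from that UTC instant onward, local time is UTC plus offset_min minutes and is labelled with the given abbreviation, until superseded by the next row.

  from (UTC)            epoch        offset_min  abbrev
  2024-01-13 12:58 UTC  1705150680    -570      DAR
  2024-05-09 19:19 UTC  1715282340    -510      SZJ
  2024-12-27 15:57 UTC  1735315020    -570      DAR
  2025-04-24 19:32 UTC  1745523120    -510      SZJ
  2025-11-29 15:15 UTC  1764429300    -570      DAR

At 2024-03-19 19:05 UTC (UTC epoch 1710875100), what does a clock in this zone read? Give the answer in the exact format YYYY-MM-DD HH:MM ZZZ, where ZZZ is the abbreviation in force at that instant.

Query: 2024-03-19 19:05 UTC
Rule 1/5 (DAR, -09:30): 2024-01-13 12:58 UTC ≤ query < 2024-05-09 19:19 UTC
19·60 + 5 - 570 = 575 min
575 = 0·1440 + 575; 575 = 9·60 + 35 → 09:35, same day
→ 2024-03-19 09:35 DAR

2024-03-19 09:35 DAR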